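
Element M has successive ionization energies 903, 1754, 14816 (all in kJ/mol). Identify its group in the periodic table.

Group 2

Look for the largest jump between consecutive ionization energies: IE3/IE2 ≈ 8.4, far larger than any earlier ratio.
That jump marks the point where a core electron is being removed. So the atom has 2 valence electrons.
A main-group element with 2 valence electrons is in group 2.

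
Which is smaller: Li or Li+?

Li+

Forming Li+ removes 1 electron from Li. Fewer electrons for the same nuclear charge means less shielding and a higher Z_eff on the remaining electrons, and for main-group metals the entire outer shell is lost.
A cation is smaller than its parent atom: Li+ < Li.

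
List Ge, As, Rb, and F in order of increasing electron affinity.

F is in period 2, group 17; Ge is in period 4, group 14; As is in period 4, group 15; Rb is in period 5, group 1.
Atoms with high Z_eff and room in the valence shell (especially the halogens) have the most exothermic electron affinities.
Here both period and group differ, so the two effects have to be weighed against each other.
As > Rb: both effects reinforce here, so As is clearly the higher of the two.
Ge > As: this pair runs against the simple trend — see the exception note.
F > Ge: relative to Ge, both the across-period and down-group shifts push F's electron affinity up.
Note the exception: Ge has a higher electron affinity than As, contrary to the simple trend — adding an electron to As's half-filled 4p³ is unfavourable, so Ge (4p²) has the more exothermic EA.
For reference (kJ/mol): F 328, Ge 119, As 78, Rb 47.
So from lowest to highest: Rb < As < Ge < F.

Rb, As, Ge, F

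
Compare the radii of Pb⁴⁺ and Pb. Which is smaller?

Pb⁴⁺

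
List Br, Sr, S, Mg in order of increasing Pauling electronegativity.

Sr < Mg < S < Br

Mg is in period 3, group 2; S is in period 3, group 16; Br is in period 4, group 17; Sr is in period 5, group 2.
Atoms toward the upper right of the periodic table pull bonding electrons most strongly.
Here both period and group differ, so the two effects have to be weighed against each other.
Mg > Sr: they share group 2; the group trend gives Mg the larger value.
S > Mg: both are in period 3; the period trend gives S the larger value.
Br > S: the two effects oppose for this pair; the across-period effect wins (2.96 vs 2.58).
Approximate values (Pauling): Mg 1.31, S 2.58, Br 2.96, Sr 0.95.
So from lowest to highest: Sr < Mg < S < Br.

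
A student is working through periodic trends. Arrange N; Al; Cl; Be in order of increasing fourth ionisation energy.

Cl < N < Al < Be

IE_4 is the cost of taking one more electron from the +3 cation: N³⁺ still has 2 valence electrons; Al³⁺ is the bare [Ne] core; Cl³⁺ still has 4 valence electrons; Be³⁺ is already 1 electron into the core.
Pulling an electron out of a noble-gas core costs far more than removing a remaining valence electron, so Al and Be sit at the high end of IE_4.
Valence configurations: N³⁺ [He]2s², Cl³⁺ [Ne]3s²3p².
The numbers (kJ/mol): N 7475, Al 11577, Cl 5159, Be 21007.
Overall IE_4 order: Cl < N < Al < Be.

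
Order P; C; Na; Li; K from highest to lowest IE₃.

Li > Na > C > K > P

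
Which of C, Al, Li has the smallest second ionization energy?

Al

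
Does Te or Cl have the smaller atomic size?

Cl

Cl is in period 3, group 17; Te is in period 5, group 16.
Moving right in a period, electrons are added to the same shell under a stronger nuclear pull, so atoms get smaller; moving down, a new shell is opened and atoms get larger.
Neither a single period nor a single group — weigh both effects.
Te > Cl: relative to Cl, both the across-period and down-group shifts push Te's atomic radius up.
Approximate values (pm): Cl 99, Te 136.
So Cl has the smaller atomic size (Cl < Te).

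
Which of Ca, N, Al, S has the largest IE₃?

The third ionization energy removes an electron from the +2 ion. For each element: Ca²⁺ is the bare [Ar] core; N²⁺ still has 3 valence electrons; Al²⁺ still has 1 valence electron; S²⁺ still has 4 valence electrons.
Breaking into a closed-shell core is much more expensive than removing a leftover valence electron — Ca has the largest IE_3 here.
Valence configurations: N²⁺ [He]2s²2p¹, Al²⁺ [Ne]3s¹, S²⁺ [Ne]3s²3p².
Approximate IE_3 values (kJ/mol): Ca 4912, N 4578, Al 2745, S 3357.
Hence IE_3: Al < S < N < Ca.

Ca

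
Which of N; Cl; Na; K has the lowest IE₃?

Cl

The third ionization energy removes an electron from the +2 ion. For each element: N²⁺ still has 3 valence electrons; Cl²⁺ still has 5 valence electrons; Na²⁺ is already 1 electron into the core; K²⁺ is already 1 electron into the core.
Usually core removal costs more than valence removal, but here the competition is close: a tightly held n=2 valence electron can cost more to remove than an n=3 core electron, so the actual values have to decide it.
Valence configurations: N²⁺ [He]2s²2p¹, Cl²⁺ [Ne]3s²3p³.
The numbers (kJ/mol): N 4578, Cl 3822, Na 6910, K 4420.
Overall IE_3 order: Cl < K < N < Na.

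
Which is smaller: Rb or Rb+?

Rb+

Forming Rb+ removes 1 electron from Rb. Fewer electrons for the same nuclear charge means less shielding and a higher Z_eff on the remaining electrons, and for main-group metals the entire outer shell is lost.
A cation is smaller than its parent atom: Rb+ < Rb.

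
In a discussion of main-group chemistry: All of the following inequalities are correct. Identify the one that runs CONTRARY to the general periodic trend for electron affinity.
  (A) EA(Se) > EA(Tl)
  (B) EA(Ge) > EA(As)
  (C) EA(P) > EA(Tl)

The general trend: electron affinity increases across a period and decreases down a group.
(A) Se (period 4, group 16) vs Tl (period 6, group 13): the stated order agrees with the simple trend.
(B) Ge (period 4, group 14) vs As (period 4, group 15): the stated order contradicts the simple trend.
(C) P (period 3, group 15) vs Tl (period 6, group 13): the stated order agrees with the simple trend.
The exception is (B): adding an electron to As's half-filled 4p³ is unfavourable, so Ge (4p²) has the more exothermic EA.

(B)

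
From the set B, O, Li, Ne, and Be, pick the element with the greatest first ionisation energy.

Ne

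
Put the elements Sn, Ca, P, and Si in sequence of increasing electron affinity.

Si is in period 3, group 14; P is in period 3, group 15; Ca is in period 4, group 2; Sn is in period 5, group 14.
Adding an electron releases more energy for atoms nearer the top right (short of the noble gases).
These span different periods and groups, so the two trends combine.
P > Ca: both effects reinforce here, so P is clearly the higher of the two.
Sn > P: this pair runs against the simple trend — see the exception note.
Si > Sn: Si sits above Sn in group 14, so the down-group effect alone puts Si higher.
Note the exception: Sn has a higher electron affinity than P, contrary to the simple trend — adding an electron to P's half-filled np³ subshell costs electron-pairing energy.
Note the exception: Si has a higher electron affinity than P, contrary to the simple trend — adding an electron to P's half-filled 3p³ is unfavourable, so Si (3p²) has the more exothermic EA.
Tabulated electron affinity (kJ/mol): Si 134, P 72, Ca 2, Sn 107.
So from lowest to highest: Ca < P < Sn < Si.

Ca, P, Sn, Si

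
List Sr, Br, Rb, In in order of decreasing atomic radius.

Rb > Sr > In > Br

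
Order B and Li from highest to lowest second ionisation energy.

Li > B

After 1 electron has been removed, what remains? B⁺ still has 2 valence electrons; Li⁺ is the bare [He] core.
Pulling an electron out of a noble-gas core costs far more than removing a remaining valence electron, so Li sits at the high end of IE_2.
The numbers (kJ/mol): B 2427, Li 7298.
Overall IE_2 order: B < Li.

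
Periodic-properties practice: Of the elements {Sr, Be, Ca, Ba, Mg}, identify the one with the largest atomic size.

Ba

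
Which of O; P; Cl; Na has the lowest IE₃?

P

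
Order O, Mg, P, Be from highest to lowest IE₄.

After 3 electrons have been removed, what remains? O³⁺ still has 3 valence electrons; Mg³⁺ is already 1 electron into the core; P³⁺ still has 2 valence electrons; Be³⁺ is already 1 electron into the core.
Core electrons are held far more tightly than valence electrons, so Mg and Be top the IE_4 order.
Valence configurations: O³⁺ [He]2s²2p¹, P³⁺ [Ne]3s².
Approximate IE_4 values (kJ/mol): O 7469, Mg 10543, P 4964, Be 21007.
Hence IE_4: P < O < Mg < Be.

Be > Mg > O > P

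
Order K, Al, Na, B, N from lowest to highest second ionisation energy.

Al, B, N, K, Na

IE_2 is the cost of taking one more electron from the +1 cation: K⁺ is the bare [Ar] core; Al⁺ still has 2 valence electrons; Na⁺ is the bare [Ne] core; B⁺ still has 2 valence electrons; N⁺ still has 4 valence electrons.
Core electrons are held far more tightly than valence electrons, so K and Na top the IE_2 order.
Valence configurations: Al⁺ [Ne]3s², B⁺ [He]2s², N⁺ [He]2s²2p².
Tabulated IE_2 (kJ/mol): K 3052, Al 1817, Na 4562, B 2427, N 2856.
Hence IE_2: Al < B < N < K < Na.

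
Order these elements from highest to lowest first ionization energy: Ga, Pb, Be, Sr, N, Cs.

N, Be, Pb, Ga, Sr, Cs

First ionization energy rises across a period (greater Z_eff holds electrons more tightly) and falls down a group (valence electrons are farther from the nucleus).
Neither a single period nor a single group — weigh both effects.
Sr > Cs: relative to Cs, both the across-period and down-group shifts push Sr's first ionization energy up.
Ga > Sr: relative to Sr, both the across-period and down-group shifts push Ga's first ionization energy up.
Pb > Ga: the two effects oppose for this pair; the across-period effect wins (716 vs 579 kJ/mol).
Be > Pb: the two effects oppose for this pair; the down-group effect wins (900 vs 716 kJ/mol).
N > Be: both are in period 2; the period trend gives N the larger value.
Tabulated first ionization energy (kJ/mol): Be 900, N 1402, Ga 579, Sr 550, Cs 376, Pb 716.
So from highest to lowest: N > Be > Pb > Ga > Sr > Cs.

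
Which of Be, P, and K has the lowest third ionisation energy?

P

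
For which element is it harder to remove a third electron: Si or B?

Consider each +2 ion: Si²⁺ still has 2 valence electrons; B²⁺ still has 1 valence electron.
All are still removing valence electrons, so compare the +2 ions as you would atoms: IE_3 generally rises across a period (higher Z_eff) and falls down a group (larger shell), subject to the usual subshell exceptions.
Valence configurations: Si²⁺ [Ne]3s², B²⁺ [He]2s¹.
The numbers (kJ/mol): Si 3232, B 3660.
So the third ionization energies run Si < B.

B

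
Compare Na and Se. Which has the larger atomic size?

Na

Radius decreases left→right (rising Z_eff, same n) and increases top→bottom (higher n).
Neither a single period nor a single group — weigh both effects.
Na > Se: period and group pull opposite ways; the across-period shift dominates (155 vs 116 pm).
For reference (pm): Na 155, Se 116.
So Na has the larger atomic size (Na > Se).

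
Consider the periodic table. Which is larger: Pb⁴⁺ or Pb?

Forming Pb⁴⁺ removes 4 electrons from Pb. Fewer electrons for the same nuclear charge means less shielding and a higher Z_eff on the remaining electrons.
A cation is smaller than its parent atom: Pb⁴⁺ < Pb.

Pb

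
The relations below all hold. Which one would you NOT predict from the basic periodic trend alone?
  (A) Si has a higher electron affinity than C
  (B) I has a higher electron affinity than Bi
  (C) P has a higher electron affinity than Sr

(A)

The general trend: electron affinity increases across a period and decreases down a group.
(A) Si (period 3, group 14) vs C (period 2, group 14): the stated order contradicts the simple trend.
(B) I (period 5, group 17) vs Bi (period 6, group 15): the stated order agrees with the simple trend.
(C) P (period 3, group 15) vs Sr (period 5, group 2): the stated order agrees with the simple trend.
The exception is (A): Si's larger, more diffuse 3p orbitals accept an added electron slightly more readily than C's compact 2p.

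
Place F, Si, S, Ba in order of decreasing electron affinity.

F is in period 2, group 17; Si is in period 3, group 14; S is in period 3, group 16; Ba is in period 6, group 2.
Electron affinity generally becomes more exothermic across a period toward the halogens and less exothermic down a group.
Here both period and group differ, so the two effects have to be weighed against each other.
Si > Ba: relative to Ba, both the across-period and down-group shifts push Si's electron affinity up.
S > Si: S lies to the right of Si in period 3, so the across-period effect alone puts S higher.
F > S: both effects reinforce here, so F is clearly the higher of the two.
Tabulated electron affinity (kJ/mol): F 328, Si 134, S 200, Ba 14.
So from highest to lowest: F > S > Si > Ba.

F, S, Si, Ba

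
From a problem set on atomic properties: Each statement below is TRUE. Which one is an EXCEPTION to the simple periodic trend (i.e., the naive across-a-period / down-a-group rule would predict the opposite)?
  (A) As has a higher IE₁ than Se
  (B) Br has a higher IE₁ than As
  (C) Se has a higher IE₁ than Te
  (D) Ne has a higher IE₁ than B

The general trend: IE₁ increases across a period and decreases down a group.
(A) As (period 4, group 15) vs Se (period 4, group 16): the stated order contradicts the simple trend.
(B) Br (period 4, group 17) vs As (period 4, group 15): the stated order agrees with the simple trend.
(C) Se (period 4, group 16) vs Te (period 5, group 16): the stated order agrees with the simple trend.
(D) Ne (period 2, group 18) vs B (period 2, group 13): the stated order agrees with the simple trend.
The exception is (A): Se (4p⁴) ionizes more easily than half-filled As (4p³).

(A)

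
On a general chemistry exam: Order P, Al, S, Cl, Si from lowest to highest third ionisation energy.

Consider each +2 ion: P²⁺ still has 3 valence electrons; Al²⁺ still has 1 valence electron; S²⁺ still has 4 valence electrons; Cl²⁺ still has 5 valence electrons; Si²⁺ still has 2 valence electrons.
All are still removing valence electrons, so compare the +2 ions as you would atoms: IE_3 generally rises across a period (higher Z_eff) and falls down a group (larger shell), subject to the usual subshell exceptions.
Valence configurations: P²⁺ [Ne]3s²3p¹, Al²⁺ [Ne]3s¹, S²⁺ [Ne]3s²3p², Cl²⁺ [Ne]3s²3p³, Si²⁺ [Ne]3s².
P²⁺ loses a lone 3p electron whereas Si²⁺ must break into a filled 3s² pair, so IE_3(Si) > IE_3(P) even though P has the higher nuclear charge.
The numbers (kJ/mol): P 2914, Al 2745, S 3357, Cl 3822, Si 3232.
So the third ionization energies run Al < P < Si < S < Cl.

Al < P < Si < S < Cl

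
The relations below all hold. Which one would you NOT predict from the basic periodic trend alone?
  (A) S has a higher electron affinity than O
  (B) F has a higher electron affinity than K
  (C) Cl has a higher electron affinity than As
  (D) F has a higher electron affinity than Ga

(A)

The general trend: electron affinity increases across a period and decreases down a group.
(A) S (period 3, group 16) vs O (period 2, group 16): the stated order contradicts the simple trend.
(B) F (period 2, group 17) vs K (period 4, group 1): the stated order agrees with the simple trend.
(C) Cl (period 3, group 17) vs As (period 4, group 15): the stated order agrees with the simple trend.
(D) F (period 2, group 17) vs Ga (period 4, group 13): the stated order agrees with the simple trend.
The exception is (A): the compact 2p subshell of O repels the added electron more than S's larger 3p does.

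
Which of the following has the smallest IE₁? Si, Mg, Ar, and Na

Na

First ionization energy rises across a period (greater Z_eff holds electrons more tightly) and falls down a group (valence electrons are farther from the nucleus).
All lie in period 3, so first ionization energy increases left to right.
The smallest IE₁ among these belongs to Na.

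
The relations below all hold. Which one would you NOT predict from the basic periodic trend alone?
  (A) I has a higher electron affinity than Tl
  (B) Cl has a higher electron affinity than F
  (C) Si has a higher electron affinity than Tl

The general trend: electron affinity increases across a period and decreases down a group.
(A) I (period 5, group 17) vs Tl (period 6, group 13): the stated order agrees with the simple trend.
(B) Cl (period 3, group 17) vs F (period 2, group 17): the stated order contradicts the simple trend.
(C) Si (period 3, group 14) vs Tl (period 6, group 13): the stated order agrees with the simple trend.
The exception is (B): F's small 2p subshell makes the incoming electron feel strong e⁻–e⁻ repulsion, so Cl actually releases more energy on gaining an electron.

(B)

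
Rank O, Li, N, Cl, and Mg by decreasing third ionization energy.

Li > Mg > O > N > Cl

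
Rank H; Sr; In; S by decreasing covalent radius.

H is in period 1, group 1; S is in period 3, group 16; Sr is in period 5, group 2; In is in period 5, group 13.
Radius decreases left→right (rising Z_eff, same n) and increases top→bottom (higher n).
Neither a single period nor a single group — weigh both effects.
S > H: period and group pull opposite ways; the down-group shift dominates (103 vs 32 pm).
In > S: relative to S, both the across-period and down-group shifts push In's atomic radius up.
Sr > In: both are in period 5; the period trend gives Sr the larger value.
For reference (pm): H 32, S 103, Sr 185, In 142.
So from largest to smallest: Sr > In > S > H.

Sr > In > S > H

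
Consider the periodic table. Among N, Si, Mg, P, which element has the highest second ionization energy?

N

IE_2 is the cost of taking one more electron from the +1 cation: N⁺ still has 4 valence electrons; Si⁺ still has 3 valence electrons; Mg⁺ still has 1 valence electron; P⁺ still has 4 valence electrons.
All are still removing valence electrons, so compare the +1 ions as you would atoms: IE_2 generally rises across a period (higher Z_eff) and falls down a group (larger shell), subject to the usual subshell exceptions.
Valence configurations: N⁺ [He]2s²2p², Si⁺ [Ne]3s²3p¹, Mg⁺ [Ne]3s¹, P⁺ [Ne]3s²3p².
Tabulated IE_2 (kJ/mol): N 2856, Si 1577, Mg 1451, P 1907.
So the second ionization energies run Mg < Si < P < N.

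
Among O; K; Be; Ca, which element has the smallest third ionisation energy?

K

The third ionization energy removes an electron from the +2 ion. For each element: O²⁺ still has 4 valence electrons; K²⁺ is already 1 electron into the core; Be²⁺ is the bare [He] core; Ca²⁺ is the bare [Ar] core.
Usually core removal costs more than valence removal, but here the competition is close: a tightly held n=2 valence electron can cost more to remove than an n=3 core electron, so the actual values have to decide it.
The numbers (kJ/mol): O 5300, K 4420, Be 14849, Ca 4912.
Hence IE_3: K < Ca < O < Be.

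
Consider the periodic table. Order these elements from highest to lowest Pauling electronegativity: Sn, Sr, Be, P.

Be is in period 2, group 2; P is in period 3, group 15; Sr is in period 5, group 2; Sn is in period 5, group 14.
Atoms toward the upper right of the periodic table pull bonding electrons most strongly.
These span different periods and groups, so the two trends combine.
Be > Sr: they share group 2; the group trend gives Be the larger value.
Sn > Be: the two effects oppose for this pair; the across-period effect wins (1.96 vs 1.57).
P > Sn: relative to Sn, both the across-period and down-group shifts push P's electronegativity up.
Approximate values (Pauling): Be 1.57, P 2.19, Sr 0.95, Sn 1.96.
So from highest to lowest: P > Sn > Be > Sr.

P, Sn, Be, Sr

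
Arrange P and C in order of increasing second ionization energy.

P, C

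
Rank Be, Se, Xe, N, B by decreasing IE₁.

Be is in period 2, group 2; B is in period 2, group 13; N is in period 2, group 15; Se is in period 4, group 16; Xe is in period 5, group 18.
IE₁ increases left→right with effective nuclear charge and decreases top→bottom as the valence shell moves farther out.
Here both period and group differ, so the two effects have to be weighed against each other.
Be > B: this pair runs against the simple trend — see the exception note.
Se > Be: period and group pull opposite ways; the across-period shift dominates (941 vs 900 kJ/mol).
Xe > Se: the two effects oppose for this pair; the across-period effect wins (1170 vs 941 kJ/mol).
N > Xe: the two effects oppose for this pair; the down-group effect wins (1402 vs 1170 kJ/mol).
Note the exception: Be has a higher first ionization energy than B, contrary to the simple trend — removing B's lone 2p electron is easier than breaking Be's filled 2s².
Approximate values (kJ/mol): Be 900, B 801, N 1402, Se 941, Xe 1170.
So from highest to lowest: N > Xe > Se > Be > B.

N > Xe > Se > Be > B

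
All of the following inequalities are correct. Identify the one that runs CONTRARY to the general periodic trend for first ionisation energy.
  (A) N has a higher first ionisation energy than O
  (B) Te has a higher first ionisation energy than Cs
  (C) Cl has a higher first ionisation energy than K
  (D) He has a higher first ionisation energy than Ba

The general trend: first ionisation energy increases across a period and decreases down a group.
(A) N (period 2, group 15) vs O (period 2, group 16): the stated order contradicts the simple trend.
(B) Te (period 5, group 16) vs Cs (period 6, group 1): the stated order agrees with the simple trend.
(C) Cl (period 3, group 17) vs K (period 4, group 1): the stated order agrees with the simple trend.
(D) He (period 1, group 18) vs Ba (period 6, group 2): the stated order agrees with the simple trend.
The exception is (A): pairing an electron in O's 2p⁴ costs repulsion energy, so O ionizes more easily than half-filled N (2p³).

(A)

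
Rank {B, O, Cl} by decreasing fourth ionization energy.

After 3 electrons have been removed, what remains? B³⁺ is the bare [He] core; O³⁺ still has 3 valence electrons; Cl³⁺ still has 4 valence electrons.
Core electrons are held far more tightly than valence electrons, so B tops the IE_4 order.
Valence configurations: O³⁺ [He]2s²2p¹, Cl³⁺ [Ne]3s²3p².
The numbers (kJ/mol): B 25026, O 7469, Cl 5159.
Overall IE_4 order: Cl < O < B.

B > O > Cl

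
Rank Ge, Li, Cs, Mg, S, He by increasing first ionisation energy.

Cs, Li, Mg, Ge, S, He

He is in period 1, group 18; Li is in period 2, group 1; Mg is in period 3, group 2; S is in period 3, group 16; Ge is in period 4, group 14; Cs is in period 6, group 1.
First ionization energy rises across a period (greater Z_eff holds electrons more tightly) and falls down a group (valence electrons are farther from the nucleus).
Neither a single period nor a single group — weigh both effects.
Li > Cs: Li sits above Cs in group 1, so the down-group effect alone puts Li higher.
Mg > Li: period and group pull opposite ways; the across-period shift dominates (738 vs 520 kJ/mol).
Ge > Mg: period and group pull opposite ways; the across-period shift dominates (762 vs 738 kJ/mol).
S > Ge: relative to Ge, both the across-period and down-group shifts push S's first ionization energy up.
He > S: relative to S, both the across-period and down-group shifts push He's first ionization energy up.
For reference (kJ/mol): He 2372, Li 520, Mg 738, S 1000, Ge 762, Cs 376.
So from lowest to highest: Cs < Li < Mg < Ge < S < He.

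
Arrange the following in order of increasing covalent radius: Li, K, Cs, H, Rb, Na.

H < Li < Na < K < Rb < Cs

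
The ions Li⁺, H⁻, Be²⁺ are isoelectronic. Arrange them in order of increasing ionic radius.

Be²⁺ < Li⁺ < H⁻

All of these have 2 electrons, so size is governed by nuclear charge alone: the more protons, the stronger the pull on the same electron cloud, and the smaller the ion.
Nuclear charges: Be²⁺ (Z=4), Li⁺ (Z=3), H⁻ (Z=1).
Smallest to largest: Be²⁺ < Li⁺ < H⁻.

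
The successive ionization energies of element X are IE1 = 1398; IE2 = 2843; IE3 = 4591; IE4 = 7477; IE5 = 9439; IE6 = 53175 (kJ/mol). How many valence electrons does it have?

5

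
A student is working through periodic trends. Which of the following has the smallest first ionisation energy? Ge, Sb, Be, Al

Be is in period 2, group 2; Al is in period 3, group 13; Ge is in period 4, group 14; Sb is in period 5, group 15.
IE₁ increases left→right with effective nuclear charge and decreases top→bottom as the valence shell moves farther out.
These sit on a diagonal, where the across-period and down-group effects partly cancel.
Ge > Al: period and group pull opposite ways; the across-period shift dominates (762 vs 578 kJ/mol).
Sb > Ge: the two effects oppose for this pair; the across-period effect wins (831 vs 762 kJ/mol).
Be > Sb: period and group pull opposite ways; the down-group shift dominates (900 vs 831 kJ/mol).
For reference (kJ/mol): Be 900, Al 578, Ge 762, Sb 831.
The smallest first ionisation energy among these belongs to Al.

Al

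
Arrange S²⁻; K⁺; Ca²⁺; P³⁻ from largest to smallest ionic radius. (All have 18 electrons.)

P³⁻, S²⁻, K⁺, Ca²⁺

All of these have 18 electrons, so size is governed by nuclear charge alone: the more protons, the stronger the pull on the same electron cloud, and the smaller the ion.
Nuclear charges: Ca²⁺ (Z=20), K⁺ (Z=19), S²⁻ (Z=16), P³⁻ (Z=15).
Largest to smallest: P³⁻ > S²⁻ > K⁺ > Ca²⁺.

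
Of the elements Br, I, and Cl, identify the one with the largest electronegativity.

Cl is in period 3, group 17; Br is in period 4, group 17; I is in period 5, group 17.
Electronegativity increases across a period and decreases down a group, tracking effective nuclear charge and atomic size.
All are in group 17, so electronegativity increases up the group.
The largest electronegativity among these belongs to Cl.

Cl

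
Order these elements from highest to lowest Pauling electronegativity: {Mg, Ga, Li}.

Ga > Mg > Li

Li is in period 2, group 1; Mg is in period 3, group 2; Ga is in period 4, group 13.
Smaller atoms with higher effective nuclear charge are more electronegative.
A diagonal step moves right (one effect) and down (the opposite effect) at once.
Mg > Li: the two effects oppose for this pair; the across-period effect wins (1.31 vs 0.98).
Ga > Mg: period and group pull opposite ways; the across-period shift dominates (1.81 vs 1.31).
Approximate values (Pauling): Li 0.98, Mg 1.31, Ga 1.81.
So from highest to lowest: Ga > Mg > Li.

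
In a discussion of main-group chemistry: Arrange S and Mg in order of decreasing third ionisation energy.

The third ionization energy removes an electron from the +2 ion. For each element: S²⁺ still has 4 valence electrons; Mg²⁺ is the bare [Ne] core.
Core electrons are held far more tightly than valence electrons, so Mg tops the IE_3 order.
Tabulated IE_3 (kJ/mol): S 3357, Mg 7733.
Hence IE_3: S < Mg.

Mg, S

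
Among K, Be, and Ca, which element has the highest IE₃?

Be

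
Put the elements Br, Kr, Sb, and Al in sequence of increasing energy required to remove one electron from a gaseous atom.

Removing the outermost electron gets harder across a period and easier down a group.
These span different periods and groups, so the two trends combine.
Sb > Al: period and group pull opposite ways; the across-period shift dominates (831 vs 578 kJ/mol).
Br > Sb: relative to Sb, both the across-period and down-group shifts push Br's first ionization energy up.
Kr > Br: Kr lies to the right of Br in period 4, so the across-period effect alone puts Kr higher.
For reference (kJ/mol): Al 578, Br 1140, Kr 1351, Sb 831.
So from lowest to highest: Al < Sb < Br < Kr.

Al < Sb < Br < Kr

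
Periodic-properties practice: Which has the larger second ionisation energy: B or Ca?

B

IE_2 is the cost of taking one more electron from the +1 cation: B⁺ still has 2 valence electrons; Ca⁺ still has 1 valence electron.
All are still removing valence electrons, so compare the +1 ions as you would atoms: IE_2 generally rises across a period (higher Z_eff) and falls down a group (larger shell), subject to the usual subshell exceptions.
Valence configurations: B⁺ [He]2s², Ca⁺ [Ar]4s¹.
The numbers (kJ/mol): B 2427, Ca 1145.
Overall IE_2 order: Ca < B.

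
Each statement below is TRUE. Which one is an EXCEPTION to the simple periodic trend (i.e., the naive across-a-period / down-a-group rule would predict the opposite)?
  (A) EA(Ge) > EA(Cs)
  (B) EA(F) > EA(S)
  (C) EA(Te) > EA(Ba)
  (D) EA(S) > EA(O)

The general trend: electron affinity increases across a period and decreases down a group.
(A) Ge (period 4, group 14) vs Cs (period 6, group 1): the stated order agrees with the simple trend.
(B) F (period 2, group 17) vs S (period 3, group 16): the stated order agrees with the simple trend.
(C) Te (period 5, group 16) vs Ba (period 6, group 2): the stated order agrees with the simple trend.
(D) S (period 3, group 16) vs O (period 2, group 16): the stated order contradicts the simple trend.
The exception is (D): the compact 2p subshell of O repels the added electron more than S's larger 3p does.

(D)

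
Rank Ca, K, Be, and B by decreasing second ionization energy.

After 1 electron has been removed, what remains? Ca⁺ still has 1 valence electron; K⁺ is the bare [Ar] core; Be⁺ still has 1 valence electron; B⁺ still has 2 valence electrons.
Core electrons are held far more tightly than valence electrons, so K tops the IE_2 order.
Valence configurations: Ca⁺ [Ar]4s¹, Be⁺ [He]2s¹, B⁺ [He]2s².
Approximate IE_2 values (kJ/mol): Ca 1145, K 3052, Be 1757, B 2427.
Hence IE_2: Ca < Be < B < K.

K > B > Be > Ca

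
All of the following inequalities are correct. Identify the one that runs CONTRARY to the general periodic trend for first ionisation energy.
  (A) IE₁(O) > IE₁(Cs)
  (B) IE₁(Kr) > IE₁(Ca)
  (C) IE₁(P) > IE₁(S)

The general trend: first ionisation energy increases across a period and decreases down a group.
(A) O (period 2, group 16) vs Cs (period 6, group 1): the stated order agrees with the simple trend.
(B) Kr (period 4, group 18) vs Ca (period 4, group 2): the stated order agrees with the simple trend.
(C) P (period 3, group 15) vs S (period 3, group 16): the stated order contradicts the simple trend.
The exception is (C): S (3p⁴) ionizes more easily than half-filled P (3p³) because the paired 3p electron in S is pushed out by e⁻–e⁻ repulsion.

(C)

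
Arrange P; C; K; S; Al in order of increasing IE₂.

After 1 electron has been removed, what remains? P⁺ still has 4 valence electrons; C⁺ still has 3 valence electrons; K⁺ is the bare [Ar] core; S⁺ still has 5 valence electrons; Al⁺ still has 2 valence electrons.
Core electrons are held far more tightly than valence electrons, so K tops the IE_2 order.
Valence configurations: P⁺ [Ne]3s²3p², C⁺ [He]2s²2p¹, S⁺ [Ne]3s²3p³, Al⁺ [Ne]3s².
Approximate IE_2 values (kJ/mol): P 1907, C 2353, K 3052, S 2252, Al 1817.
Putting it together, IE_2: Al < P < S < C < K.

Al < P < S < C < K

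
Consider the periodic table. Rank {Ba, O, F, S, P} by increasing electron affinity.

O is in period 2, group 16; F is in period 2, group 17; P is in period 3, group 15; S is in period 3, group 16; Ba is in period 6, group 2.
Adding an electron releases more energy for atoms nearer the top right (short of the noble gases).
These span different periods and groups, so the two trends combine.
P > Ba: both effects reinforce here, so P is clearly the higher of the two.
O > P: relative to P, both the across-period and down-group shifts push O's electron affinity up.
S > O: this pair runs against the simple trend — see the exception note.
F > S: both effects reinforce here, so F is clearly the higher of the two.
Note the exception: S has a higher electron affinity than O, contrary to the simple trend — the compact 2p subshell of O repels the added electron more than S's larger 3p does.
Approximate values (kJ/mol): O 141, F 328, P 72, S 200, Ba 14.
So from lowest to highest: Ba < P < O < S < F.

Ba < P < O < S < F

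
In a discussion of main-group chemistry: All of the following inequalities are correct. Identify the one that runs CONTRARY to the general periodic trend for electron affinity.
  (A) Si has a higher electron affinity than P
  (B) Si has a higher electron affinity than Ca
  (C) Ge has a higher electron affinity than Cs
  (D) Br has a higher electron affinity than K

(A)

The general trend: electron affinity increases across a period and decreases down a group.
(A) Si (period 3, group 14) vs P (period 3, group 15): the stated order contradicts the simple trend.
(B) Si (period 3, group 14) vs Ca (period 4, group 2): the stated order agrees with the simple trend.
(C) Ge (period 4, group 14) vs Cs (period 6, group 1): the stated order agrees with the simple trend.
(D) Br (period 4, group 17) vs K (period 4, group 1): the stated order agrees with the simple trend.
The exception is (A): adding an electron to P's half-filled 3p³ is unfavourable, so Si (3p²) has the more exothermic EA.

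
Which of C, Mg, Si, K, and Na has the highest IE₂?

Na

Consider each +1 ion: C⁺ still has 3 valence electrons; Mg⁺ still has 1 valence electron; Si⁺ still has 3 valence electrons; K⁺ is the bare [Ar] core; Na⁺ is the bare [Ne] core.
Breaking into a closed-shell core is much more expensive than removing a leftover valence electron — K and Na have the largest IE_2 here.
Valence configurations: C⁺ [He]2s²2p¹, Mg⁺ [Ne]3s¹, Si⁺ [Ne]3s²3p¹.
Tabulated IE_2 (kJ/mol): C 2353, Mg 1451, Si 1577, K 3052, Na 4562.
Overall IE_2 order: Mg < Si < C < K < Na.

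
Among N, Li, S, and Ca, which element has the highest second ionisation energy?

Li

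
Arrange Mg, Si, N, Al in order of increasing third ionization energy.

Al < Si < N < Mg

Consider each +2 ion: Mg²⁺ is the bare [Ne] core; Si²⁺ still has 2 valence electrons; N²⁺ still has 3 valence electrons; Al²⁺ still has 1 valence electron.
Breaking into a closed-shell core is much more expensive than removing a leftover valence electron — Mg has the largest IE_3 here.
Valence configurations: Si²⁺ [Ne]3s², N²⁺ [He]2s²2p¹, Al²⁺ [Ne]3s¹.
Approximate IE_3 values (kJ/mol): Mg 7733, Si 3232, N 4578, Al 2745.
Overall IE_3 order: Al < Si < N < Mg.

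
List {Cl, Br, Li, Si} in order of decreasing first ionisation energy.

Cl, Br, Si, Li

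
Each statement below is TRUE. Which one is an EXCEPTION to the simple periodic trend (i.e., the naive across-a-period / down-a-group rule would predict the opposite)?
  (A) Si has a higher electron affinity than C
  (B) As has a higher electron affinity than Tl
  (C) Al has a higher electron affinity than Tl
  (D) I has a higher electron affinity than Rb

(A)

The general trend: electron affinity increases across a period and decreases down a group.
(A) Si (period 3, group 14) vs C (period 2, group 14): the stated order contradicts the simple trend.
(B) As (period 4, group 15) vs Tl (period 6, group 13): the stated order agrees with the simple trend.
(C) Al (period 3, group 13) vs Tl (period 6, group 13): the stated order agrees with the simple trend.
(D) I (period 5, group 17) vs Rb (period 5, group 1): the stated order agrees with the simple trend.
The exception is (A): Si's larger, more diffuse 3p orbitals accept an added electron slightly more readily than C's compact 2p.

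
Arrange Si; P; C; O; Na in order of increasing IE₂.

Consider each +1 ion: Si⁺ still has 3 valence electrons; P⁺ still has 4 valence electrons; C⁺ still has 3 valence electrons; O⁺ still has 5 valence electrons; Na⁺ is the bare [Ne] core.
Core electrons are held far more tightly than valence electrons, so Na tops the IE_2 order.
Valence configurations: Si⁺ [Ne]3s²3p¹, P⁺ [Ne]3s²3p², C⁺ [He]2s²2p¹, O⁺ [He]2s²2p³.
The numbers (kJ/mol): Si 1577, P 1907, C 2353, O 3388, Na 4562.
Hence IE_2: Si < P < C < O < Na.

Si, P, C, O, Na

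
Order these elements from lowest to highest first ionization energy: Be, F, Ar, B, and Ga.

Ga < B < Be < Ar < F

Removing the outermost electron gets harder across a period and easier down a group.
These span different periods and groups, so the two trends combine.
B > Ga: they share group 13; the group trend gives B the larger value.
Be > B: this pair runs against the simple trend — see the exception note.
Ar > Be: the two effects oppose for this pair; the across-period effect wins (1521 vs 900 kJ/mol).
F > Ar: the two effects oppose for this pair; the down-group effect wins (1681 vs 1521 kJ/mol).
Note the exception: Be has a higher first ionization energy than B, contrary to the simple trend — removing B's lone 2p electron is easier than breaking Be's filled 2s².
Tabulated first ionization energy (kJ/mol): Be 900, B 801, F 1681, Ar 1521, Ga 579.
So from lowest to highest: Ga < B < Be < Ar < F.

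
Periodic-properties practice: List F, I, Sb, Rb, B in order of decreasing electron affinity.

Electron affinity generally becomes more exothermic across a period toward the halogens and less exothermic down a group.
These span different periods and groups, so the two trends combine.
Rb > B: this pair runs against the simple trend — see the exception note.
Sb > Rb: Sb lies to the right of Rb in period 5, so the across-period effect alone puts Sb higher.
I > Sb: both are in period 5; the period trend gives I the larger value.
F > I: they share group 17; the group trend gives F the larger value.
Note the exception: Rb has a higher electron affinity than B, contrary to the simple trend — B's ns²np¹ configuration gives only a small electron affinity — the sparsely filled np subshell binds an added electron weakly.
Approximate values (kJ/mol): B 27, F 328, Rb 47, Sb 103, I 295.
So from highest to lowest: F > I > Sb > Rb > B.

F > I > Sb > Rb > B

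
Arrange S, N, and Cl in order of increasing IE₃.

Consider each +2 ion: S²⁺ still has 4 valence electrons; N²⁺ still has 3 valence electrons; Cl²⁺ still has 5 valence electrons.
All are still removing valence electrons, so compare the +2 ions as you would atoms: IE_3 generally rises across a period (higher Z_eff) and falls down a group (larger shell), subject to the usual subshell exceptions.
Valence configurations: S²⁺ [Ne]3s²3p², N²⁺ [He]2s²2p¹, Cl²⁺ [Ne]3s²3p³.
Approximate IE_3 values (kJ/mol): S 3357, N 4578, Cl 3822.
Putting it together, IE_3: S < Cl < N.

S, Cl, N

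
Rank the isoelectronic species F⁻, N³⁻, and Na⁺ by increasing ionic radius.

All of these have 10 electrons, so size is governed by nuclear charge alone: the more protons, the stronger the pull on the same electron cloud, and the smaller the ion.
Nuclear charges: Na⁺ (Z=11), F⁻ (Z=9), N³⁻ (Z=7).
Smallest to largest: Na⁺ < F⁻ < N³⁻.

Na⁺ < F⁻ < N³⁻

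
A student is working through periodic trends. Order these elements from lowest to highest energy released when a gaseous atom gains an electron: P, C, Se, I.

P, C, Se, I

Electron affinity generally becomes more exothermic across a period toward the halogens and less exothermic down a group.
These sit on a diagonal, where the across-period and down-group effects partly cancel.
C > P: the two effects oppose for this pair; the down-group effect wins (122 vs 72 kJ/mol).
Se > C: period and group pull opposite ways; the across-period shift dominates (195 vs 122 kJ/mol).
I > Se: period and group pull opposite ways; the across-period shift dominates (295 vs 195 kJ/mol).
For reference (kJ/mol): C 122, P 72, Se 195, I 295.
So from lowest to highest: P < C < Se < I.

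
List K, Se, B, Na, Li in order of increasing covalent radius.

B, Se, Li, Na, K

Li is in period 2, group 1; B is in period 2, group 13; Na is in period 3, group 1; K is in period 4, group 1; Se is in period 4, group 16.
Moving right in a period, electrons are added to the same shell under a stronger nuclear pull, so atoms get smaller; moving down, a new shell is opened and atoms get larger.
These span different periods and groups, so the two trends combine.
Se > B: the two effects oppose for this pair; the down-group effect wins (116 vs 85 pm).
Li > Se: period and group pull opposite ways; the across-period shift dominates (133 vs 116 pm).
Na > Li: they share group 1; the group trend gives Na the larger value.
K > Na: K sits below Na in group 1, so the down-group effect alone puts K larger.
For reference (pm): Li 133, B 85, Na 155, K 196, Se 116.
So from smallest to largest: B < Se < Li < Na < K.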